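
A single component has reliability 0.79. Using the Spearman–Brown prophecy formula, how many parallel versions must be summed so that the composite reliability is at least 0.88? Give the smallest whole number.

k ≥ ρ*(1−ρ₁)/(ρ₁(1−ρ*)) = 0.88·0.21 / (0.79·0.12) = 1.949.
Smallest integer k = 2.

2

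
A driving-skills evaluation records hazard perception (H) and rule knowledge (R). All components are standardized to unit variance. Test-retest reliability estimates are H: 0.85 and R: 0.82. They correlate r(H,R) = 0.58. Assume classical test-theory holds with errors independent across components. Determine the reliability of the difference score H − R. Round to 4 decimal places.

0.6071

Var(H−R) = 1 + 1 − 2·0.58 = 2 − 1.16 = 0.84.
With uncorrelated errors the cross-covariances are all true-score covariance, so they carry over unchanged; only the diagonal terms shrink to ρᵢσᵢ².
True-score variance = [0.85 + 0.82] − 1.16 = 1.67 − 1.16 = 0.51.
Reliability = 0.51 / 0.84 = 0.6071.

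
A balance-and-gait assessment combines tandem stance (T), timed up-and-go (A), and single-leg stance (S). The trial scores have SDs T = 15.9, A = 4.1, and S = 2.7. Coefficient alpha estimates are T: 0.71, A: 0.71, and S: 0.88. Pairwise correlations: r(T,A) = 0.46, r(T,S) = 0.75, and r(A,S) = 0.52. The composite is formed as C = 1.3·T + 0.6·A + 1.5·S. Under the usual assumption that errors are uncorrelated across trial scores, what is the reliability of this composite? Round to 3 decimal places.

Var(C) = 1.3²·15.9² + 0.6²·4.1² + 1.5²·2.7² + 2·[0.78·15.9·4.1·0.46 + 1.95·15.9·2.7·0.75 + 0.9·4.1·2.7·0.52] = 449.703 + 182.712 = 632.415.
Under uncorrelated errors the observed covariances equal the true-score covariances, so only the own-variance terms attenuate.
True-score variance = [1.3²·15.9²·0.71 + 0.6²·4.1²·0.71 + 1.5²·2.7²·0.88] + 182.712 = 322.078 + 182.712 = 504.79.
Reliability = 504.79 / 632.415 = 0.798.

0.798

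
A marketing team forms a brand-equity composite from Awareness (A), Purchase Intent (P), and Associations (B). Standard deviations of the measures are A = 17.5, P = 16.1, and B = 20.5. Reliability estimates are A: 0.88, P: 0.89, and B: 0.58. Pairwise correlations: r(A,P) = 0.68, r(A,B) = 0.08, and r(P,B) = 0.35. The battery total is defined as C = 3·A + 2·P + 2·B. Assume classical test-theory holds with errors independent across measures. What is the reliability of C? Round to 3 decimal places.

0.873

Var(C) = 3²·17.5² + 2²·16.1² + 2²·20.5² + 2·[6·17.5·16.1·0.68 + 6·17.5·20.5·0.08 + 4·16.1·20.5·0.35] = 5474.09 + 3567.62 = 9041.71.
With uncorrelated errors the cross-covariances are all true-score covariance, so they carry over unchanged; only the diagonal terms shrink to ρᵢσᵢ².
True-score variance = [3²·17.5²·0.88 + 2²·16.1²·0.89 + 2²·20.5²·0.58] + 3567.62 = 4323.27 + 3567.62 = 7890.89.
Reliability = 7890.89 / 9041.71 = 0.873.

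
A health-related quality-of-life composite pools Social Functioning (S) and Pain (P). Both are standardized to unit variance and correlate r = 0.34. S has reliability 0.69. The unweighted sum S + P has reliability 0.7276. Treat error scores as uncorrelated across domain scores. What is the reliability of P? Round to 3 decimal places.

Var(S+P) = 2 + 2·0.34 = 2.680.
True-score variance = ρ_S + ρ_P + 2·0.34, so 0.7276 = (0.69 + ρ_P + 0.68) / 2.680.
ρ_P = 0.7276·2.680 − 0.69 − 0.68 = 0.580.

0.580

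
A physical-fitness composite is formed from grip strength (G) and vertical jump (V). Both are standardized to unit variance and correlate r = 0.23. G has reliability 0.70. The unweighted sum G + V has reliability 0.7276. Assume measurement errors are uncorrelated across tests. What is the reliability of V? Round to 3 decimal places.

Var(G+V) = 2 + 2·0.23 = 2.460.
True-score variance = ρ_G + ρ_V + 2·0.23, so 0.7276 = (0.70 + ρ_V + 0.46) / 2.460.
ρ_V = 0.7276·2.460 − 0.70 − 0.46 = 0.630.

0.630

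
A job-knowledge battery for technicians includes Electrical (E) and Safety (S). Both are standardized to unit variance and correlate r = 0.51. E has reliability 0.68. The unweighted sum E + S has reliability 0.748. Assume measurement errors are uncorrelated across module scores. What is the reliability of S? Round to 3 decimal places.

0.559

Var(E+S) = 2 + 2·0.51 = 3.020.
True-score variance = ρ_E + ρ_S + 2·0.51, so 0.748 = (0.68 + ρ_S + 1.02) / 3.020.
ρ_S = 0.748·3.020 − 0.68 − 1.02 = 0.559.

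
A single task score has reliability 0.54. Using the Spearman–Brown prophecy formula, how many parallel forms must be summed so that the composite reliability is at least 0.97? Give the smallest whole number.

28

k ≥ ρ*(1−ρ₁)/(ρ₁(1−ρ*)) = 0.97·0.46 / (0.54·0.03) = 27.543.
Smallest integer k = 28.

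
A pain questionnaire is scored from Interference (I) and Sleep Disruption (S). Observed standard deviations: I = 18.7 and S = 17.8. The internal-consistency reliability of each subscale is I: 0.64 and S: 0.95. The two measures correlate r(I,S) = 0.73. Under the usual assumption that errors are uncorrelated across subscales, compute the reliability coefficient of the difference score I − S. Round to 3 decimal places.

0.215

Var(I−S) = 18.7² + 17.8² − 2·18.7·17.8·0.73 = 666.53 − 485.976 = 180.554.
With uncorrelated errors the cross-covariances are all true-score covariance, so they carry over unchanged; only the diagonal terms shrink to ρᵢσᵢ².
True-score variance = [18.7²·0.64 + 17.8²·0.95] − 485.976 = 524.8 − 485.976 = 38.824.
Reliability = 38.824 / 180.554 = 0.215.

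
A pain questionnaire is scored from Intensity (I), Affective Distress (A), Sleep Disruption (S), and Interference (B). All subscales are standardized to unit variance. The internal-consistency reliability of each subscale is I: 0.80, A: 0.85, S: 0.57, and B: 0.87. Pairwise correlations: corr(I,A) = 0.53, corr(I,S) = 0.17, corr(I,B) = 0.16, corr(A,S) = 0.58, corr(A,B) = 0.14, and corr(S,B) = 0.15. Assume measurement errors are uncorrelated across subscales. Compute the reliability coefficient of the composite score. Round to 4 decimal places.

Var(I+A+S+B) = 4 + 2·[0.53 + 0.17 + 0.16 + 0.58 + 0.14 + 0.15] = 4 + 3.46 = 7.46.
With uncorrelated errors the cross-covariances are all true-score covariance, so they carry over unchanged; only the diagonal terms shrink to ρᵢσᵢ².
True-score variance = [0.80 + 0.85 + 0.57 + 0.87] + 3.46 = 3.09 + 3.46 = 6.55.
Reliability = 6.55 / 7.46 = 0.8780.

0.8780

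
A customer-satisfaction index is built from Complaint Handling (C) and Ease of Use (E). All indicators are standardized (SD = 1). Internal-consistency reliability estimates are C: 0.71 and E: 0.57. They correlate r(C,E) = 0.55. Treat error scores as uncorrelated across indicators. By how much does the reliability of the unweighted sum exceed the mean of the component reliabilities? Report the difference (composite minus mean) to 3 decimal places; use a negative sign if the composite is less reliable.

Var(sum) = 2 + 1.1 = 3.1; true-score variance = 1.28 + 1.1 = 2.38; composite reliability = 0.7677.
Mean component reliability = 0.6400.
Difference = 0.7677 − 0.6400 = 0.128.

0.128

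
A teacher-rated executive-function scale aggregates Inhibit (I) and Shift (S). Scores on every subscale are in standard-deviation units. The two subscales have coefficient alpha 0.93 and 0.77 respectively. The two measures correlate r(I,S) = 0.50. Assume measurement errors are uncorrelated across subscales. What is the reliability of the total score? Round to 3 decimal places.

Var(I+S) = 2 + 2·[0.50] = 2 + 1 = 3.
Because errors are independent across components, Cov(Tᵢ,Tⱼ) = Cov(Xᵢ,Xⱼ); the off-diagonal part of the true-score variance is the same as above.
True-score variance = [0.93 + 0.77] + 1 = 1.7 + 1 = 2.7.
Reliability = 2.7 / 3 = 0.900.

0.900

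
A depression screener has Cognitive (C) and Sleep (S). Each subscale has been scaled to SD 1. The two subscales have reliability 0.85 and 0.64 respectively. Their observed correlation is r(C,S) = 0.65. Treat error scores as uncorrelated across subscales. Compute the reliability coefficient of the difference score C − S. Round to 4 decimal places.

Var(C−S) = 1 + 1 − 2·0.65 = 2 − 1.3 = 0.7.
Under uncorrelated errors the observed covariances equal the true-score covariances, so only the own-variance terms attenuate.
True-score variance = [0.85 + 0.64] − 1.3 = 1.49 − 1.3 = 0.19.
Reliability = 0.19 / 0.7 = 0.2714.

0.2714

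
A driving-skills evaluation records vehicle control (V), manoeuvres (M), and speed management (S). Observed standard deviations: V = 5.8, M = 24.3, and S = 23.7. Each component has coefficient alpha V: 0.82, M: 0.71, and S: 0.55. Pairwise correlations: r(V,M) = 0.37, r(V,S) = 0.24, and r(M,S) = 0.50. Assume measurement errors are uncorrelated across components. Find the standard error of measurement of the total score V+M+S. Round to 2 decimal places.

Var(total) = 1185.82 + 746.186 = 1932.01.
True-score variance = 755.762 + 746.186 = 1501.95, so reliability = 0.7774.
Error variance = 1932.01 − 1501.95 = 430.058; SEM = √430.058 = 20.74.

20.74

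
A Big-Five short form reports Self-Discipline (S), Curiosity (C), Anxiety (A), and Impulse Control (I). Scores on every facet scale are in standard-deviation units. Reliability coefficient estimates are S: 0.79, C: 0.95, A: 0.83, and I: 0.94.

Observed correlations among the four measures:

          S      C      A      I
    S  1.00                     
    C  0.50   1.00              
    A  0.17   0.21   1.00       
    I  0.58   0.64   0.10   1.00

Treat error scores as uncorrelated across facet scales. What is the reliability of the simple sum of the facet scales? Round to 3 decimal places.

0.942

Var(S+C+A+I) = 4 + 2·[0.50 + 0.17 + 0.58 + 0.21 + 0.64 + 0.10] = 4 + 4.4 = 8.4.
Under uncorrelated errors the observed covariances equal the true-score covariances, so only the own-variance terms attenuate.
True-score variance = [0.79 + 0.95 + 0.83 + 0.94] + 4.4 = 3.51 + 4.4 = 7.91.
Reliability = 7.91 / 8.4 = 0.942.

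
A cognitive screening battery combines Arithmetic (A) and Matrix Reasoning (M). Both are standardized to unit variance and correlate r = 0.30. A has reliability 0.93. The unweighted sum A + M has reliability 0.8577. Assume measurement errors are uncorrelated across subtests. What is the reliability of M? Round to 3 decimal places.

Var(A+M) = 2 + 2·0.30 = 2.600.
True-score variance = ρ_A + ρ_M + 2·0.30, so 0.8577 = (0.93 + ρ_M + 0.60) / 2.600.
ρ_M = 0.8577·2.600 − 0.93 − 0.60 = 0.700.

0.700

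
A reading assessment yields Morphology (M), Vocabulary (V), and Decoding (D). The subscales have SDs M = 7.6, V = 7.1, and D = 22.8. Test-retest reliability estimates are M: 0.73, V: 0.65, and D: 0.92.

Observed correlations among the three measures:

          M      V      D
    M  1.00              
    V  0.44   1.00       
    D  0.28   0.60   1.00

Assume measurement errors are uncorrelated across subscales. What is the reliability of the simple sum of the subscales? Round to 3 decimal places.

0.923

Var(M+V+D) = 7.6² + 7.1² + 22.8² + 2·[7.6·7.1·0.44 + 7.6·22.8·0.28 + 7.1·22.8·0.60] = 628.01 + 338.778 = 966.788.
With uncorrelated errors the cross-covariances are all true-score covariance, so they carry over unchanged; only the diagonal terms shrink to ρᵢσᵢ².
True-score variance = [7.6²·0.73 + 7.1²·0.65 + 22.8²·0.92] + 338.778 = 553.184 + 338.778 = 891.962.
Reliability = 891.962 / 966.788 = 0.923.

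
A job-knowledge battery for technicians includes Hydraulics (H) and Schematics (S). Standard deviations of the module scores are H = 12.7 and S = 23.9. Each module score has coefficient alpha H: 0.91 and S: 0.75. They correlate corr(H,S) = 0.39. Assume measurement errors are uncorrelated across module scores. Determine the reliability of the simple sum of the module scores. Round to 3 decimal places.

Var(H+S) = 12.7² + 23.9² + 2·[12.7·23.9·0.39] = 732.5 + 236.753 = 969.253.
With uncorrelated errors the cross-covariances are all true-score covariance, so they carry over unchanged; only the diagonal terms shrink to ρᵢσᵢ².
True-score variance = [12.7²·0.91 + 23.9²·0.75] + 236.753 = 575.181 + 236.753 = 811.935.
Reliability = 811.935 / 969.253 = 0.838.

0.838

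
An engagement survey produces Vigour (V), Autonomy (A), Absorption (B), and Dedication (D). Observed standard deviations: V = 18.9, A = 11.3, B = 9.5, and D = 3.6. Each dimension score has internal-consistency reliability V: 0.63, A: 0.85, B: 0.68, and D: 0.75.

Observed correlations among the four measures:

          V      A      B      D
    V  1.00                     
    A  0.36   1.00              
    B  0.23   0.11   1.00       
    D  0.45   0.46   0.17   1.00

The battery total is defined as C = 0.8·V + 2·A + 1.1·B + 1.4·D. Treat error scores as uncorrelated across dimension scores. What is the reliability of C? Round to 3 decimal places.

Var(C) = 0.8²·18.9² + 2²·11.3² + 1.1²·9.5² + 1.4²·3.6² + 2·[1.6·18.9·11.3·0.36 + 0.88·18.9·9.5·0.23 + 1.12·18.9·3.6·0.45 + 2.2·11.3·9.5·0.11 + 2.8·11.3·3.6·0.46 + 1.54·9.5·3.6·0.17] = 873.979 + 561.955 = 1435.93.
With uncorrelated errors the cross-covariances are all true-score covariance, so they carry over unchanged; only the diagonal terms shrink to ρᵢσᵢ².
True-score variance = [0.8²·18.9²·0.63 + 2²·11.3²·0.85 + 1.1²·9.5²·0.68 + 1.4²·3.6²·0.75] + 561.955 = 671.482 + 561.955 = 1233.44.
Reliability = 1233.44 / 1435.93 = 0.859.

0.859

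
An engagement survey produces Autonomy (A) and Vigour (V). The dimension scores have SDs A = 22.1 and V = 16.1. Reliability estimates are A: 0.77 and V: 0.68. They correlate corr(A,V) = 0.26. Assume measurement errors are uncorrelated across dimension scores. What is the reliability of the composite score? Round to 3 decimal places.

0.791

Var(A+V) = 22.1² + 16.1² + 2·[22.1·16.1·0.26] = 747.62 + 185.021 = 932.641.
With uncorrelated errors the cross-covariances are all true-score covariance, so they carry over unchanged; only the diagonal terms shrink to ρᵢσᵢ².
True-score variance = [22.1²·0.77 + 16.1²·0.68] + 185.021 = 552.339 + 185.021 = 737.36.
Reliability = 737.36 / 932.641 = 0.791.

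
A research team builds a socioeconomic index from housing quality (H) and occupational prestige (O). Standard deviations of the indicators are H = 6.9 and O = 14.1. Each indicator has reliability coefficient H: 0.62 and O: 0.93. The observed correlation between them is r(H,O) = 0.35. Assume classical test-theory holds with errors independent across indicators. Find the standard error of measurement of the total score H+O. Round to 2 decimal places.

5.66

Var(total) = 246.42 + 68.103 = 314.523.
True-score variance = 214.412 + 68.103 = 282.514, so reliability = 0.8982.
Error variance = 314.523 − 282.514 = 32.0085; SEM = √32.0085 = 5.66.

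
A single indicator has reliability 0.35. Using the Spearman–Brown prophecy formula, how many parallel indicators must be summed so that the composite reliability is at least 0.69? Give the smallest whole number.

k ≥ ρ*(1−ρ₁)/(ρ₁(1−ρ*)) = 0.69·0.65 / (0.35·0.31) = 4.134.
Smallest integer k = 5.

5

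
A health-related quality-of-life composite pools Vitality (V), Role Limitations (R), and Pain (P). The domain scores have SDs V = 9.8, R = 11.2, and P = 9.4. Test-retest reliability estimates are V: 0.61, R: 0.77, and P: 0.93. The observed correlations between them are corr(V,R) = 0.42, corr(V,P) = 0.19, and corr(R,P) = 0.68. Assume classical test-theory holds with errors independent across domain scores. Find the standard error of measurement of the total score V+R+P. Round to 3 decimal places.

Var(total) = 309.84 + 270.385 = 580.225.
True-score variance = 237.348 + 270.385 = 507.733, so reliability = 0.8751.
Error variance = 580.225 − 507.733 = 72.492; SEM = √72.492 = 8.514.

8.514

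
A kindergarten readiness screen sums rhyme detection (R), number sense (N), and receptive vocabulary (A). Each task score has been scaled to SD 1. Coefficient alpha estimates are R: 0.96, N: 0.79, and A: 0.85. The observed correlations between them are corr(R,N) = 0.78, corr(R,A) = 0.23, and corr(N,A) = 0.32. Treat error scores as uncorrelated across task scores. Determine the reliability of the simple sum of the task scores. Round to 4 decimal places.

0.9293

Var(R+N+A) = 3 + 2·[0.78 + 0.23 + 0.32] = 3 + 2.66 = 5.66.
With uncorrelated errors the cross-covariances are all true-score covariance, so they carry over unchanged; only the diagonal terms shrink to ρᵢσᵢ².
True-score variance = [0.96 + 0.79 + 0.85] + 2.66 = 2.6 + 2.66 = 5.26.
Reliability = 5.26 / 5.66 = 0.9293.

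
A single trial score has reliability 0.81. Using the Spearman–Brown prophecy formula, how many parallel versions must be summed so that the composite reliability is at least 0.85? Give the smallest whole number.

k ≥ ρ*(1−ρ₁)/(ρ₁(1−ρ*)) = 0.85·0.19 / (0.81·0.15) = 1.329.
Smallest integer k = 2.

2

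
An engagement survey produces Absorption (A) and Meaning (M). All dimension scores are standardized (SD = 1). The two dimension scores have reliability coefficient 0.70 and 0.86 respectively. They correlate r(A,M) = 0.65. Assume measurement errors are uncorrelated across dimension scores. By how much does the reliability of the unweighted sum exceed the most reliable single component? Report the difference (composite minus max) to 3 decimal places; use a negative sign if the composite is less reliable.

Var(sum) = 2 + 1.3 = 3.3; true-score variance = 1.56 + 1.3 = 2.86; composite reliability = 0.8667.
Max component reliability = 0.8600.
Difference = 0.8667 − 0.8600 = 0.007.

0.007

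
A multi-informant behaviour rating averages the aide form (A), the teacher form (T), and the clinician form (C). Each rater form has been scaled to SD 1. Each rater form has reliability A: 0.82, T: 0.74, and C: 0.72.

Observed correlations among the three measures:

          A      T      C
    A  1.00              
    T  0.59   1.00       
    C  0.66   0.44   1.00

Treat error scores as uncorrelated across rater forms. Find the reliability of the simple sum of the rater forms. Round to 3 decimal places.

Var(A+T+C) = 3 + 2·[0.59 + 0.66 + 0.44] = 3 + 3.38 = 6.38.
Because errors are independent across components, Cov(Tᵢ,Tⱼ) = Cov(Xᵢ,Xⱼ); the off-diagonal part of the true-score variance is the same as above.
True-score variance = [0.82 + 0.74 + 0.72] + 3.38 = 2.28 + 3.38 = 5.66.
Reliability = 5.66 / 6.38 = 0.887.

0.887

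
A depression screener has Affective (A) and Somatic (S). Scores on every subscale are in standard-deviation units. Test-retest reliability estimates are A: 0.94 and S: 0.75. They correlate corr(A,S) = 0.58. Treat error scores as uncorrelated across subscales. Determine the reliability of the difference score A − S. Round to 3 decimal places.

0.631

Var(A−S) = 1 + 1 − 2·0.58 = 2 − 1.16 = 0.84.
With uncorrelated errors the cross-covariances are all true-score covariance, so they carry over unchanged; only the diagonal terms shrink to ρᵢσᵢ².
True-score variance = [0.94 + 0.75] − 1.16 = 1.69 − 1.16 = 0.53.
Reliability = 0.53 / 0.84 = 0.631.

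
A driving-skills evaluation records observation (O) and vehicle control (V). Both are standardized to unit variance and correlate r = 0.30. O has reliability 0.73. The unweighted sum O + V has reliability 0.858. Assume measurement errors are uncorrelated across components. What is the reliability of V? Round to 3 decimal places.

Var(O+V) = 2 + 2·0.30 = 2.600.
True-score variance = ρ_O + ρ_V + 2·0.30, so 0.858 = (0.73 + ρ_V + 0.60) / 2.600.
ρ_V = 0.858·2.600 − 0.73 − 0.60 = 0.901.

0.901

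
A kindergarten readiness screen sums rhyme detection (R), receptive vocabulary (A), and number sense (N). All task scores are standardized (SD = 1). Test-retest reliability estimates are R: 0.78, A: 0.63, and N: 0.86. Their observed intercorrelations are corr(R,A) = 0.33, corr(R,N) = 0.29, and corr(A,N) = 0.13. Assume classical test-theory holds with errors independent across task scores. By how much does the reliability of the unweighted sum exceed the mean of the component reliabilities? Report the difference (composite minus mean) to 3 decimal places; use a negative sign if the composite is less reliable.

Var(sum) = 3 + 1.5 = 4.5; true-score variance = 2.27 + 1.5 = 3.77; composite reliability = 0.8378.
Mean component reliability = 0.7567.
Difference = 0.8378 − 0.7567 = 0.081.

0.081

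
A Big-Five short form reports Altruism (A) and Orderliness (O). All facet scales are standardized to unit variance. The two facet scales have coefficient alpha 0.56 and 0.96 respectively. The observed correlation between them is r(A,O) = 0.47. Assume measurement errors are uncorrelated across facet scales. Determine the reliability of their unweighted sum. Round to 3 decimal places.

Var(A+O) = 2 + 2·[0.47] = 2 + 0.94 = 2.94.
Because errors are independent across components, Cov(Tᵢ,Tⱼ) = Cov(Xᵢ,Xⱼ); the off-diagonal part of the true-score variance is the same as above.
True-score variance = [0.56 + 0.96] + 0.94 = 1.52 + 0.94 = 2.46.
Reliability = 2.46 / 2.94 = 0.837.

0.837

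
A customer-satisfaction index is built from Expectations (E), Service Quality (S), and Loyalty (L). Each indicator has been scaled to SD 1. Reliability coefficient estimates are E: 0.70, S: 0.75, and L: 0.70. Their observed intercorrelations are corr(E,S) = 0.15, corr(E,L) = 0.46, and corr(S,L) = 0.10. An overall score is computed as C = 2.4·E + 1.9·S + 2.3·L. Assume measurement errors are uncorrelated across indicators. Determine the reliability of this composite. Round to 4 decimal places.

Var(C) = 2.4² + 1.9² + 2.3² + 2·[4.56·0.15 + 5.52·0.46 + 4.37·0.10] = 14.66 + 7.3204 = 21.9804.
Because errors are independent across components, Cov(Tᵢ,Tⱼ) = Cov(Xᵢ,Xⱼ); the off-diagonal part of the true-score variance is the same as above.
True-score variance = [2.4²·0.70 + 1.9²·0.75 + 2.3²·0.70] + 7.3204 = 10.4425 + 7.3204 = 17.7629.
Reliability = 17.7629 / 21.9804 = 0.8081.

0.8081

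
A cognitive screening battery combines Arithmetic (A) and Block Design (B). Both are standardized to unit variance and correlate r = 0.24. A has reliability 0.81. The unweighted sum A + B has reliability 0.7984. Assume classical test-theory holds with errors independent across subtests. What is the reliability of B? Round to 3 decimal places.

Var(A+B) = 2 + 2·0.24 = 2.480.
True-score variance = ρ_A + ρ_B + 2·0.24, so 0.7984 = (0.81 + ρ_B + 0.48) / 2.480.
ρ_B = 0.7984·2.480 − 0.81 − 0.48 = 0.690.

0.690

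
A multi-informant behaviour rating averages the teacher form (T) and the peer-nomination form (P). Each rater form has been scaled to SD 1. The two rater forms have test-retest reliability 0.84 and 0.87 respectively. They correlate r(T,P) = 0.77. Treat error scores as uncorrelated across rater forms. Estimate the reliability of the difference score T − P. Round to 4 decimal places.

Var(T−P) = 1 + 1 − 2·0.77 = 2 − 1.54 = 0.46.
With uncorrelated errors the cross-covariances are all true-score covariance, so they carry over unchanged; only the diagonal terms shrink to ρᵢσᵢ².
True-score variance = [0.84 + 0.87] − 1.54 = 1.71 − 1.54 = 0.17.
Reliability = 0.17 / 0.46 = 0.3696.

0.3696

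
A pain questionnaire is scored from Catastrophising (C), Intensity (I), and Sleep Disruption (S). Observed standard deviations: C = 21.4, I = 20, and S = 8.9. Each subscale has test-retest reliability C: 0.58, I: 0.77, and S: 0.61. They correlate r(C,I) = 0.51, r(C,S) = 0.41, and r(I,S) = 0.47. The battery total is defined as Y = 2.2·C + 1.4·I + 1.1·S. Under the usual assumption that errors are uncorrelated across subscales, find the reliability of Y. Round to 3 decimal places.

Var(Y) = 2.2²·21.4² + 1.4²·20² + 1.1²·8.9² + 2·[3.08·21.4·20·0.51 + 2.42·21.4·8.9·0.41 + 1.54·20·8.9·0.47] = 3096.37 + 1980.23 = 5076.6.
With uncorrelated errors the cross-covariances are all true-score covariance, so they carry over unchanged; only the diagonal terms shrink to ρᵢσᵢ².
True-score variance = [2.2²·21.4²·0.58 + 1.4²·20²·0.77 + 1.1²·8.9²·0.61] + 1980.23 = 1947.73 + 1980.23 = 3927.96.
Reliability = 3927.96 / 5076.6 = 0.774.

0.774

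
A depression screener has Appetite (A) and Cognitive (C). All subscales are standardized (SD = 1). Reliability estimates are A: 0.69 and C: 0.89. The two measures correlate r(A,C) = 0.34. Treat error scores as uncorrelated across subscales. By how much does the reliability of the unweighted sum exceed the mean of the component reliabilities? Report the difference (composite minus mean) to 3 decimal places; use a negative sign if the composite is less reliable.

Var(sum) = 2 + 0.68 = 2.68; true-score variance = 1.58 + 0.68 = 2.26; composite reliability = 0.8433.
Mean component reliability = 0.7900.
Difference = 0.8433 − 0.7900 = 0.053.

0.053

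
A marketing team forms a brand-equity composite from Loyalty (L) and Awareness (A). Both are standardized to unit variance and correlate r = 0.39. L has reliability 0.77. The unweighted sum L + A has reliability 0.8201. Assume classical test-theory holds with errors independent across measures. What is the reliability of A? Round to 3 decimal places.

0.730

Var(L+A) = 2 + 2·0.39 = 2.780.
True-score variance = ρ_L + ρ_A + 2·0.39, so 0.8201 = (0.77 + ρ_A + 0.78) / 2.780.
ρ_A = 0.8201·2.780 − 0.77 − 0.78 = 0.730.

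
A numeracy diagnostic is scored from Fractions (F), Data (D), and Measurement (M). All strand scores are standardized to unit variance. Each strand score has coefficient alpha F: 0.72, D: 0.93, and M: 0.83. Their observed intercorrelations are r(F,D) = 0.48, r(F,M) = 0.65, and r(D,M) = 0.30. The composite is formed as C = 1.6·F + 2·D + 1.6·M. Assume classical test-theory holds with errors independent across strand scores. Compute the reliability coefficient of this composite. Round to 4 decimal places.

0.9179

Var(C) = 1.6² + 2² + 1.6² + 2·[3.2·0.48 + 2.56·0.65 + 3.2·0.30] = 9.12 + 8.32 = 17.44.
With uncorrelated errors the cross-covariances are all true-score covariance, so they carry over unchanged; only the diagonal terms shrink to ρᵢσᵢ².
True-score variance = [1.6²·0.72 + 2²·0.93 + 1.6²·0.83] + 8.32 = 7.688 + 8.32 = 16.008.
Reliability = 16.008 / 17.44 = 0.9179.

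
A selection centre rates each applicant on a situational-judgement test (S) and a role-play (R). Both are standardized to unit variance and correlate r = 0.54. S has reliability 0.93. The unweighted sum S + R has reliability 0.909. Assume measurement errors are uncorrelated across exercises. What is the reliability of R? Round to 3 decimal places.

0.790

Var(S+R) = 2 + 2·0.54 = 3.080.
True-score variance = ρ_S + ρ_R + 2·0.54, so 0.909 = (0.93 + ρ_R + 1.08) / 3.080.
ρ_R = 0.909·3.080 − 0.93 − 1.08 = 0.790.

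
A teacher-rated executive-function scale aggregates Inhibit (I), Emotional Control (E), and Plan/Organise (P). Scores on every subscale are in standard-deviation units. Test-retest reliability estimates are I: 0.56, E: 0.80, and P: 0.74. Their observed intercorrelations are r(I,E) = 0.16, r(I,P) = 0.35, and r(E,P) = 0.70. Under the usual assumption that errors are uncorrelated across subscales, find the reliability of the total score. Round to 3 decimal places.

Var(I+E+P) = 3 + 2·[0.16 + 0.35 + 0.70] = 3 + 2.42 = 5.42.
Because errors are independent across components, Cov(Tᵢ,Tⱼ) = Cov(Xᵢ,Xⱼ); the off-diagonal part of the true-score variance is the same as above.
True-score variance = [0.56 + 0.80 + 0.74] + 2.42 = 2.1 + 2.42 = 4.52.
Reliability = 4.52 / 5.42 = 0.834.

0.834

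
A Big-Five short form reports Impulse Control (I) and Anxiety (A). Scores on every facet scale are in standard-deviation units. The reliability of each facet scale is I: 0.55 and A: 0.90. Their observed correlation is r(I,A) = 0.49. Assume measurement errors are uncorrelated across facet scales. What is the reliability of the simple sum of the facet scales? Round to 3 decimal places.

Var(I+A) = 2 + 2·[0.49] = 2 + 0.98 = 2.98.
Under uncorrelated errors the observed covariances equal the true-score covariances, so only the own-variance terms attenuate.
True-score variance = [0.55 + 0.90] + 0.98 = 1.45 + 0.98 = 2.43.
Reliability = 2.43 / 2.98 = 0.815.

0.815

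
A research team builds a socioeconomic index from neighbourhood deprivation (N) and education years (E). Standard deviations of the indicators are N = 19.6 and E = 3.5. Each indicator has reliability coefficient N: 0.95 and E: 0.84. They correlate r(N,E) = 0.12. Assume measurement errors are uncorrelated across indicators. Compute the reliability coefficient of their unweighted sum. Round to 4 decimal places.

Var(N+E) = 19.6² + 3.5² + 2·[19.6·3.5·0.12] = 396.41 + 16.464 = 412.874.
Under uncorrelated errors the observed covariances equal the true-score covariances, so only the own-variance terms attenuate.
True-score variance = [19.6²·0.95 + 3.5²·0.84] + 16.464 = 375.242 + 16.464 = 391.706.
Reliability = 391.706 / 412.874 = 0.9487.

0.9487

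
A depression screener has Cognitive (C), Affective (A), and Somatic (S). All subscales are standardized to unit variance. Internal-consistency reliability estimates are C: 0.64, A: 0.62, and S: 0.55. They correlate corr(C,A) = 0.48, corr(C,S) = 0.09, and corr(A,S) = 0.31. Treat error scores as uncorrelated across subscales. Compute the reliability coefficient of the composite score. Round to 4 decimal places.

0.7500

Var(C+A+S) = 3 + 2·[0.48 + 0.09 + 0.31] = 3 + 1.76 = 4.76.
Because errors are independent across components, Cov(Tᵢ,Tⱼ) = Cov(Xᵢ,Xⱼ); the off-diagonal part of the true-score variance is the same as above.
True-score variance = [0.64 + 0.62 + 0.55] + 1.76 = 1.81 + 1.76 = 3.57.
Reliability = 3.57 / 4.76 = 0.7500.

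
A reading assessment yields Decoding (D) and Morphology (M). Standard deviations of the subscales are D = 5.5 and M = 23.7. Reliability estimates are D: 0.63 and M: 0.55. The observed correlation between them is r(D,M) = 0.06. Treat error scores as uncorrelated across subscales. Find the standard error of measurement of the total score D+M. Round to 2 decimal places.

16.25

Var(total) = 591.94 + 15.642 = 607.582.
True-score variance = 327.987 + 15.642 = 343.629, so reliability = 0.5656.
Error variance = 607.582 − 343.629 = 263.953; SEM = √263.953 = 16.25.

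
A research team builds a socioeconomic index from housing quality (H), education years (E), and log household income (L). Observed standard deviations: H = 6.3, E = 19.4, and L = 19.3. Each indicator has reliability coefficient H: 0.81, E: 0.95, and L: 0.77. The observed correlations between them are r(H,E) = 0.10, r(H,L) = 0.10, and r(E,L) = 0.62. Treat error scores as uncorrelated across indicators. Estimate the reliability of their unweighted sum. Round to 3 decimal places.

0.914

Var(H+E+L) = 6.3² + 19.4² + 19.3² + 2·[6.3·19.4·0.10 + 6.3·19.3·0.10 + 19.4·19.3·0.62] = 788.54 + 513.043 = 1301.58.
Because errors are independent across components, Cov(Tᵢ,Tⱼ) = Cov(Xᵢ,Xⱼ); the off-diagonal part of the true-score variance is the same as above.
True-score variance = [6.3²·0.81 + 19.4²·0.95 + 19.3²·0.77] + 513.043 = 676.508 + 513.043 = 1189.55.
Reliability = 1189.55 / 1301.58 = 0.914.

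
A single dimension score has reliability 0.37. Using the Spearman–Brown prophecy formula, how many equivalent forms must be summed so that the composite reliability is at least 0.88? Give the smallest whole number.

k ≥ ρ*(1−ρ₁)/(ρ₁(1−ρ*)) = 0.88·0.63 / (0.37·0.12) = 12.486.
Smallest integer k = 13.

13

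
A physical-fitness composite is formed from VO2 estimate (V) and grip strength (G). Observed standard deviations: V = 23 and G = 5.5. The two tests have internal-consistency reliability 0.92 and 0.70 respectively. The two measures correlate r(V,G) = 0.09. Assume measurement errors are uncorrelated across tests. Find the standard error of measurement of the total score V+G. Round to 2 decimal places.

7.17

Var(total) = 559.25 + 22.77 = 582.02.
True-score variance = 507.855 + 22.77 = 530.625, so reliability = 0.9117.
Error variance = 582.02 − 530.625 = 51.395; SEM = √51.395 = 7.17.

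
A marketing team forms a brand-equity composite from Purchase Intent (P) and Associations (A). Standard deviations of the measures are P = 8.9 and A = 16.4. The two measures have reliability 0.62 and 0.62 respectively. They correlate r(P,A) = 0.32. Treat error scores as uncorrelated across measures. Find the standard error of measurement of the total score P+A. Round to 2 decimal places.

11.50

Var(total) = 348.17 + 93.4144 = 441.584.
True-score variance = 215.865 + 93.4144 = 309.28, so reliability = 0.7004.
Error variance = 441.584 − 309.28 = 132.305; SEM = √132.305 = 11.50.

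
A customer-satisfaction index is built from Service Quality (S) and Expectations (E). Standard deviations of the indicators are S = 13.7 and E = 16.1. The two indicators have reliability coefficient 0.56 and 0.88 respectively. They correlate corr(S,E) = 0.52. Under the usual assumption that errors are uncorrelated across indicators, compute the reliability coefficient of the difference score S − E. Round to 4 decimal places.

Var(S−E) = 13.7² + 16.1² − 2·13.7·16.1·0.52 = 446.9 − 229.393 = 217.507.
With uncorrelated errors the cross-covariances are all true-score covariance, so they carry over unchanged; only the diagonal terms shrink to ρᵢσᵢ².
True-score variance = [13.7²·0.56 + 16.1²·0.88] − 229.393 = 333.211 − 229.393 = 103.818.
Reliability = 103.818 / 217.507 = 0.4773.

0.4773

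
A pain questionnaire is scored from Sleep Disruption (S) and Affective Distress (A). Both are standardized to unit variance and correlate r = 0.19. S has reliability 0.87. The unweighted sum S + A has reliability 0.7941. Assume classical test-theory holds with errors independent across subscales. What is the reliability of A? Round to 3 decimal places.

0.640

Var(S+A) = 2 + 2·0.19 = 2.380.
True-score variance = ρ_S + ρ_A + 2·0.19, so 0.7941 = (0.87 + ρ_A + 0.38) / 2.380.
ρ_A = 0.7941·2.380 − 0.87 − 0.38 = 0.640.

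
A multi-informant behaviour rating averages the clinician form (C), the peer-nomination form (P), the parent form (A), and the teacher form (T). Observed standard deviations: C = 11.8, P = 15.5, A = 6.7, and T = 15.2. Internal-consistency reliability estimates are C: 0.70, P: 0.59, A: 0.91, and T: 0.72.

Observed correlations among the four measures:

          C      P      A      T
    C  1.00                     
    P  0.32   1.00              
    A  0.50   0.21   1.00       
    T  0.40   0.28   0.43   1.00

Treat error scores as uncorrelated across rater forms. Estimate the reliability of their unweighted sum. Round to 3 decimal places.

0.834

Var(C+P+A+T) = 11.8² + 15.5² + 6.7² + 15.2² + 2·[11.8·15.5·0.32 + 11.8·6.7·0.50 + 11.8·15.2·0.40 + 15.5·6.7·0.21 + 15.5·15.2·0.28 + 6.7·15.2·0.43] = 655.42 + 602.739 = 1258.16.
Under uncorrelated errors the observed covariances equal the true-score covariances, so only the own-variance terms attenuate.
True-score variance = [11.8²·0.70 + 15.5²·0.59 + 6.7²·0.91 + 15.2²·0.72] + 602.739 = 446.414 + 602.739 = 1049.15.
Reliability = 1049.15 / 1258.16 = 0.834.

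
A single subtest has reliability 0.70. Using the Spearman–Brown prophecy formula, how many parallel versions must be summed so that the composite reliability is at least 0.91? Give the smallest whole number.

5

k ≥ ρ*(1−ρ₁)/(ρ₁(1−ρ*)) = 0.91·0.30 / (0.70·0.09) = 4.333.
Smallest integer k = 5.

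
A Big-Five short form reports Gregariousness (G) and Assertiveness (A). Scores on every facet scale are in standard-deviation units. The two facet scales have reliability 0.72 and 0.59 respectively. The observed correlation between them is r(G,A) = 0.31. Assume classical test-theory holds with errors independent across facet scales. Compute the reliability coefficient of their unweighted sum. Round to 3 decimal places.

0.737

Var(G+A) = 2 + 2·[0.31] = 2 + 0.62 = 2.62.
Because errors are independent across components, Cov(Tᵢ,Tⱼ) = Cov(Xᵢ,Xⱼ); the off-diagonal part of the true-score variance is the same as above.
True-score variance = [0.72 + 0.59] + 0.62 = 1.31 + 0.62 = 1.93.
Reliability = 1.93 / 2.62 = 0.737.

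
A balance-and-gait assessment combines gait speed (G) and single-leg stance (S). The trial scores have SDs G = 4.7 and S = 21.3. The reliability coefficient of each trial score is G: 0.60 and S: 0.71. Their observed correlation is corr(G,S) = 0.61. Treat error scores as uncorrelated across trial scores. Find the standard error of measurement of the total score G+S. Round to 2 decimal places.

11.85

Var(total) = 475.78 + 122.134 = 597.914.
True-score variance = 335.374 + 122.134 = 457.508, so reliability = 0.7652.
Error variance = 597.914 − 457.508 = 140.406; SEM = √140.406 = 11.85.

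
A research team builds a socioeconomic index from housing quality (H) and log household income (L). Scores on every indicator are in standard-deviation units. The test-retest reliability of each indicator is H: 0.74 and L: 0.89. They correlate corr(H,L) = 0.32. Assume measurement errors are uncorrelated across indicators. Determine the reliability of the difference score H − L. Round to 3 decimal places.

Var(H−L) = 1 + 1 − 2·0.32 = 2 − 0.64 = 1.36.
Because errors are independent across components, Cov(Tᵢ,Tⱼ) = Cov(Xᵢ,Xⱼ); the off-diagonal part of the true-score variance is the same as above.
True-score variance = [0.74 + 0.89] − 0.64 = 1.63 − 0.64 = 0.99.
Reliability = 0.99 / 1.36 = 0.728.

0.728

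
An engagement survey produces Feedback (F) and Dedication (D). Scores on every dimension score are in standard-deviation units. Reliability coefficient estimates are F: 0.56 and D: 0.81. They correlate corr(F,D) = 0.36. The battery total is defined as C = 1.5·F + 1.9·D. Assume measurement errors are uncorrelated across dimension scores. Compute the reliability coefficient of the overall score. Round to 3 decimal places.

Var(C) = 1.5² + 1.9² + 2·[2.85·0.36] = 5.86 + 2.052 = 7.912.
Because errors are independent across components, Cov(Tᵢ,Tⱼ) = Cov(Xᵢ,Xⱼ); the off-diagonal part of the true-score variance is the same as above.
True-score variance = [1.5²·0.56 + 1.9²·0.81] + 2.052 = 4.1841 + 2.052 = 6.2361.
Reliability = 6.2361 / 7.912 = 0.788.

0.788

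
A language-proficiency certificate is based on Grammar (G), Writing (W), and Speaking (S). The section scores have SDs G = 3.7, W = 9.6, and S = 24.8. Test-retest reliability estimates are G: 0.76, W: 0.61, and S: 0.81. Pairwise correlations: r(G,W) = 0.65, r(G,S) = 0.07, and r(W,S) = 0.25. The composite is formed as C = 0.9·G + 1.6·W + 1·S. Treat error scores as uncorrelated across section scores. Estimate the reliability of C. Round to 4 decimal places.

Var(C) = 0.9²·3.7² + 1.6²·9.6² + 24.8² + 2·[1.44·3.7·9.6·0.65 + 0.9·3.7·24.8·0.07 + 1.6·9.6·24.8·0.25] = 862.059 + 268.519 = 1130.58.
Under uncorrelated errors the observed covariances equal the true-score covariances, so only the own-variance terms attenuate.
True-score variance = [0.9²·3.7²·0.76 + 1.6²·9.6²·0.61 + 24.8²·0.81] + 268.519 = 650.527 + 268.519 = 919.046.
Reliability = 919.046 / 1130.58 = 0.8129.

0.8129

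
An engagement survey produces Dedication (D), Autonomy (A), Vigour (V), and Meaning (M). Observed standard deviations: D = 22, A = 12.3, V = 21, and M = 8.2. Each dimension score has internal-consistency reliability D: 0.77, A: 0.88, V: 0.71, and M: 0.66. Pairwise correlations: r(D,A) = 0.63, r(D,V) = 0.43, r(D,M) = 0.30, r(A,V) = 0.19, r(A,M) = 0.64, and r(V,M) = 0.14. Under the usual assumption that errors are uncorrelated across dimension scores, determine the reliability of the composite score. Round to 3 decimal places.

0.876

Var(D+A+V+M) = 22² + 12.3² + 21² + 8.2² + 2·[22·12.3·0.63 + 22·21·0.43 + 22·8.2·0.30 + 12.3·21·0.19 + 12.3·8.2·0.64 + 21·8.2·0.14] = 1143.53 + 1121.99 = 2265.52.
With uncorrelated errors the cross-covariances are all true-score covariance, so they carry over unchanged; only the diagonal terms shrink to ρᵢσᵢ².
True-score variance = [22²·0.77 + 12.3²·0.88 + 21²·0.71 + 8.2²·0.66] + 1121.99 = 863.304 + 1121.99 = 1985.29.
Reliability = 1985.29 / 2265.52 = 0.876.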